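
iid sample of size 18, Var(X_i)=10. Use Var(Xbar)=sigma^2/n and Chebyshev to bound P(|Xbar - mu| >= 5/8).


Var(Xbar) = Var(X)/n = 10/18
Chebyshev: P(|Xbar-mu| >= 5/8) <= Var(Xbar)/(5/8)^2 = (5/9)/(25/64) = 64/45
Bound exceeds 1, so trivial bound: 1

1


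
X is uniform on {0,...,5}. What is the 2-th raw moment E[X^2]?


E[X^2] = (1/6) * sum(x^2 for x=0..5)
= 55/6

55/6


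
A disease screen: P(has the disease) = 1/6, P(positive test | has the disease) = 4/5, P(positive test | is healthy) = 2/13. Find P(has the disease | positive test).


P(A) = P(A|B)P(B) + P(A|B')P(B') = 4/5*1/6 + 2/13*5/6 = 17/65
P(B|A) = P(A|B)P(B)/P(A) = (2/15)/(17/65) = 26/51

26/51


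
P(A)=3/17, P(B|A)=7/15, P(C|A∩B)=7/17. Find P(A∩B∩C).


P(A∩B∩C) = P(A) * P(B|A) * P(C|A∩B)
= 3/17 * 7/15 * 7/17
= 7/85 * 7/17 = 49/1445

49/1445


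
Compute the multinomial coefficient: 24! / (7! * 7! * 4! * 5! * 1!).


24! = 620448401733239439360000
Denominator: 7!=5040 * 7!=5040 * 4!=24 * 5!=120 * 1!=1
Coefficient = 620448401733239439360000 / 73156608000 = 8481098545920

8481098545920


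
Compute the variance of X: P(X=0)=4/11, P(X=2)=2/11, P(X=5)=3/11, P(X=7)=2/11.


E[X] = 3, E[X^2] = 181/11
Var(X) = E[X^2] - (E[X])^2 = 181/11 - (3)^2 = 82/11

82/11


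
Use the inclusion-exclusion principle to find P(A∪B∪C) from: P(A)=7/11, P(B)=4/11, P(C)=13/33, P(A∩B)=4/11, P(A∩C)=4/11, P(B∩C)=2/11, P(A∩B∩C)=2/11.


P(A∪B∪C) = P(A)+P(B)+P(C) - P(AB)-P(AC)-P(BC) + P(ABC)
= 7/11+4/11+13/33 - 4/11-4/11-2/11 + 2/11
= 2/3

2/3


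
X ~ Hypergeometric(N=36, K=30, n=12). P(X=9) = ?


P(X=9) = C(30,9)*C(6,3) / C(36,12)
= 14307150*20 / 1251677700
= 286143000/1251677700 = 2530/11067

2530/11067


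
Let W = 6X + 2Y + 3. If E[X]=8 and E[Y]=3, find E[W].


E[6X + 2Y + 3] = 6*E[X] + 2*E[Y] + 3
= (6)*(8) + (2)*(3) + (3)
= 48 + 6 + 3 = 57

57


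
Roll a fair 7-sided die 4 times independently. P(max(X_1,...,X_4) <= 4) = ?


P(max <= 4) = P(all X_i <= 4) = (P(X_1 <= 4))^4
= (4/7)^4 = 256/2401

256/2401


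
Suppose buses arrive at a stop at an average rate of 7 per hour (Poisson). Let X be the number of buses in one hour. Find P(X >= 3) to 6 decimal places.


P(X>=3) = 1 - P(X<=2) = 1 - (e^(-7)*7^0/0! + e^(-7)*7^1/1! + e^(-7)*7^2/2!)
≈ 1 - (0.0009118820 + 0.0063831738 + 0.0223411082)
= 1 - 0.0296361640 = 0.9703638360
≈ 0.970364

0.970364


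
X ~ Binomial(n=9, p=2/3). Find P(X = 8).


P(X=8) = C(9,8) * p^8 * (1-p)^1
= 9 * 256/6561 * 1/3
= 256/2187

256/2187


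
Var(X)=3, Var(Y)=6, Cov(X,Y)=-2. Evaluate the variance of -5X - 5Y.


Var(-5X - 5Y) = (-5)^2*Var(X) + (-5)^2*Var(Y) + 2*(-5)*(-5)*Cov(X,Y)
= 25*3 + 25*6 + 50*(-2)
= 75 + 150 - 100 = 125

125


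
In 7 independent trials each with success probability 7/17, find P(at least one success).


P(at least one) = 1 - P(none)
P(none) = (1 - 7/17)^7 = (10/17)^7 = 10000000/410338673
P(at least one) = 1 - 10000000/410338673 = 400338673/410338673

400338673/410338673


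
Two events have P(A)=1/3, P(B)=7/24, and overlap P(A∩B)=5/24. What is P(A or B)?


P(A∪B) = P(A) + P(B) - P(A∩B)
= 1/3 + 7/24 - 5/24 = 5/12

5/12


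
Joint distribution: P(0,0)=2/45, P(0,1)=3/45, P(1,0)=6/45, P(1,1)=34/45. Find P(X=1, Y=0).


Read from table: P(X=1, Y=0) = 6/45 = 2/15

2/15


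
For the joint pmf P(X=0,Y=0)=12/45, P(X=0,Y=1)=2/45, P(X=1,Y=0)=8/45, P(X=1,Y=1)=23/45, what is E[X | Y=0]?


P(Y=0) = 20/45
E[X|Y=0] = (0*12 + 1*8)/20 = 8/20 = 2/5

2/5


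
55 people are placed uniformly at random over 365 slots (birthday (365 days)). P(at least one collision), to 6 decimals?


P(all different) = prod((365-i)/365 for i=0..54) = 0.013738
P(at least one match) = 1 - 0.013738 = 0.986262

0.986262


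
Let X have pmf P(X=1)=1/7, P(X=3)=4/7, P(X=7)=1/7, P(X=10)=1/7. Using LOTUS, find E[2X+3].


E[2X+3] = sum(g(x)*P(x))
= 5*1/7 + 9*4/7 + 17*1/7 + 23*1/7
= 81/7

81/7


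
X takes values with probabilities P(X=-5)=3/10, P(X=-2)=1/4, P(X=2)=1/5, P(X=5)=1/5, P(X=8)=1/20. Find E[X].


E[X] = sum(x * P(x))
= -5*3/10 - 2*1/4 + 2*1/5 + 5*1/5 + 8*1/20
= -1/5

-1/5


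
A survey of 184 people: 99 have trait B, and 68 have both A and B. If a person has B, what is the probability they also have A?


P(A|B) = P(A∩B)/P(B) = (68/184)/(99/184) = 68/99

68/99


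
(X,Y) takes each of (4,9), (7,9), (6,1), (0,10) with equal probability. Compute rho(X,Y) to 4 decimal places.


Cov(X,Y) = -4.5625, Var(X) = 7.1875, Var(Y) = 13.1875
rho = Cov/(sqrt(VarX)*sqrt(VarY)) = -0.4686

-0.4686


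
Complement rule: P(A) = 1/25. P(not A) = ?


P(A') = 1 - P(A) = 1 - 1/25 = 24/25

24/25


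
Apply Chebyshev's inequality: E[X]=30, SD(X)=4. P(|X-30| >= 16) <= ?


k = 16/4 = 4
Chebyshev: P(|X-mu| >= k*sigma) <= 1/k^2 = 1/4^2 = 1/16

1/16


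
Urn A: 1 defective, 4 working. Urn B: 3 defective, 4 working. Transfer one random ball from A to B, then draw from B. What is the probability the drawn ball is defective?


P(transfer defective) = 1/5; P(transfer working) = 4/5
If defective transferred: Urn II has 4 defective of 8, so P(defective|defective moved) = 1/2
If working transferred: Urn II has 3 defective of 8, so P(defective|working moved) = 3/8
By total probability: P(defective) = 1/5*1/2 + 4/5*3/8 = 2/5

2/5


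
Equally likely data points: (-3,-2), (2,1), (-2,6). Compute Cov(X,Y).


E[X]=-1, E[Y]=5/3, E[XY]=-4/3
Cov(X,Y) = E[XY] - E[X]E[Y] = -4/3 + 1*5/3 = 1/3

1/3


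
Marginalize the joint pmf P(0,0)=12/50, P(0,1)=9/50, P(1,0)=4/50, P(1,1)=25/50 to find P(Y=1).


P(Y=1) = P(0,1)+P(1,1) = 9/50 + 25/50 = 34/50 = 17/25

17/25


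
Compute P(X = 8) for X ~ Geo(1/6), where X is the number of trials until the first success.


P(X=8) = (1-p)^7 * p = (5/6)^7 * 1/6
= 78125/279936 * 1/6 = 78125/1679616

78125/1679616


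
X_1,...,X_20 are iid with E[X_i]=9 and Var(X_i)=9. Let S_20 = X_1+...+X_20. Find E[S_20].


E[S_n] = n*E[X_1] = 20*9 = 180

180


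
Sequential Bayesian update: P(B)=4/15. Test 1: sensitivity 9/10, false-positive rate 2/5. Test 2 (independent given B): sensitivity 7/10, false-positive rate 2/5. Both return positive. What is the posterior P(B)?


After test 1: P(+) = 9/10*4/15 + 2/5*11/15 = 8/15
P(B|+) = (6/25)/(8/15) = 9/20
After test 2 (use post1 as new prior): P(+) = 7/10*9/20 + 2/5*11/20 = 107/200
P(B|+,+) = (63/200)/(107/200) = 63/107

63/107


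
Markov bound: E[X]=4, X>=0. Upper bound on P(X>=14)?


Markov: P(X >= a) <= E[X]/a
P(X >= 14) <= 4/14 = 2/7

2/7


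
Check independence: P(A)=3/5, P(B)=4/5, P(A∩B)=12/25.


P(A)*P(B) = 3/5*4/5 = 12/25
P(A∩B) = 12/25, which equals P(A)P(B), so independent

Yes, A and B are independent


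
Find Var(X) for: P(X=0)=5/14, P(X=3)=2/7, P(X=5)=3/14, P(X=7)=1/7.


E[X] = 41/14, E[X^2] = 209/14
Var(X) = E[X^2] - (E[X])^2 = 209/14 - (41/14)^2 = 1245/196

1245/196


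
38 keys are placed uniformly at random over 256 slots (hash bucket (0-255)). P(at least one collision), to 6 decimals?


P(all different) = prod((256-i)/256 for i=0..37) = 0.055523
P(at least one match) = 1 - 0.055523 = 0.944477

0.944477


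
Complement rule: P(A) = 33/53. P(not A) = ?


P(A') = 1 - P(A) = 1 - 33/53 = 20/53

20/53


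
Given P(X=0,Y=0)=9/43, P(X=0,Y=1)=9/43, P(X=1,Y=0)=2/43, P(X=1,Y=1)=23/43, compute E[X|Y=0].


P(Y=0) = 11/43
E[X|Y=0] = (0*9 + 1*2)/11 = 2/11

2/11


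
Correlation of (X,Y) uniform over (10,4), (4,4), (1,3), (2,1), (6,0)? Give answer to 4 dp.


Cov(X,Y) = 1.1600, Var(X) = 10.2400, Var(Y) = 2.6400
rho = Cov/(sqrt(VarX)*sqrt(VarY)) = 0.2231

0.2231


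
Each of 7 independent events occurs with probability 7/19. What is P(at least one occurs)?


P(at least one) = 1 - P(none)
P(none) = (1 - 7/19)^7 = (12/19)^7 = 35831808/893871739
P(at least one) = 1 - 35831808/893871739 = 858039931/893871739

858039931/893871739


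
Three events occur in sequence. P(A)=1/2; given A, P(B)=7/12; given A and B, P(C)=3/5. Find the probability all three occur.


P(A∩B∩C) = P(A) * P(B|A) * P(C|A∩B)
= 1/2 * 7/12 * 3/5
= 7/24 * 3/5 = 7/40

7/40


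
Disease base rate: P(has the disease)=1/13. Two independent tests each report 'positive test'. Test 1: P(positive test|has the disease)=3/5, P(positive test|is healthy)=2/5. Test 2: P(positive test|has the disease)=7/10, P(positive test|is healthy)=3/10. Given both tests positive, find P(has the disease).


After test 1: P(+) = 3/5*1/13 + 2/5*12/13 = 27/65
P(B|+) = (3/65)/(27/65) = 1/9
After test 2 (use post1 as new prior): P(+) = 7/10*1/9 + 3/10*8/9 = 31/90
P(B|+,+) = (7/90)/(31/90) = 7/31

7/31


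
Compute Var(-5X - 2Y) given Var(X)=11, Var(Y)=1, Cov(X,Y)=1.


Var(-5X - 2Y) = (-5)^2*Var(X) + (-2)^2*Var(Y) + 2*(-5)*(-2)*Cov(X,Y)
= 25*11 + 4*1 + 20*1
= 275 + 4 + 20 = 299

299


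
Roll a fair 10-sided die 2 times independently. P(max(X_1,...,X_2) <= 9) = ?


P(max <= 9) = P(all X_i <= 9) = (P(X_1 <= 9))^2
= (9/10)^2 = 81/100

81/100


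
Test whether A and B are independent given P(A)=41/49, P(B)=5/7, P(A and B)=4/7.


P(A)*P(B) = 41/49*5/7 = 205/343
P(A∩B) = 4/7 != 205/343, so not independent

No, A and B are not independent


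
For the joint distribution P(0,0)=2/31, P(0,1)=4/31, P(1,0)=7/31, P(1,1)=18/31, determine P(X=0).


P(X=0) = P(0,0)+P(0,1) = 2/31 + 4/31 = 6/31

6/31


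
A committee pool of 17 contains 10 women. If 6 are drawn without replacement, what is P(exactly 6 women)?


P(X=6) = C(10,6)*C(7,0) / C(17,6)
= 210*1 / 12376
= 210/12376 = 15/884

15/884


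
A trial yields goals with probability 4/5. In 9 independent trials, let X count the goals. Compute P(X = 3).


P(X=3) = C(9,3) * p^3 * (1-p)^6
= 84 * 64/125 * 1/15625
= 5376/1953125

5376/1953125


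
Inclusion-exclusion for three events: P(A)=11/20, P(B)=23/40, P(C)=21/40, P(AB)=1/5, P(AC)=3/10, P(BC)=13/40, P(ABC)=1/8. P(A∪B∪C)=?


P(A∪B∪C) = P(A)+P(B)+P(C) - P(AB)-P(AC)-P(BC) + P(ABC)
= 11/20+23/40+21/40 - 1/5-3/10-13/40 + 1/8
= 19/20

19/20


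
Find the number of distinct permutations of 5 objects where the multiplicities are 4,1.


5! = 120
Denominator: 4!=24 * 1!=1
Coefficient = 120 / 24 = 5

5


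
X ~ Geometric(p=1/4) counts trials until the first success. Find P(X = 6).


P(X=6) = (1-p)^5 * p = (3/4)^5 * 1/4
= 243/1024 * 1/4 = 243/4096

243/4096


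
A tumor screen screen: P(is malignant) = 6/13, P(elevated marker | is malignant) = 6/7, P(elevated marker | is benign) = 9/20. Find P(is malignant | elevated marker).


P(A) = P(A|B)P(B) + P(A|B')P(B') = 6/7*6/13 + 9/20*7/13 = 1161/1820
P(B|A) = P(A|B)P(B)/P(A) = (36/91)/(1161/1820) = 80/129

80/129


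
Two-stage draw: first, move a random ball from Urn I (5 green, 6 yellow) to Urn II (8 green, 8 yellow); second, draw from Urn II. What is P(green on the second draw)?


P(transfer green) = 5/11; P(transfer yellow) = 6/11
If green transferred: Urn II has 9 green of 17, so P(green|green moved) = 9/17
If yellow transferred: Urn II has 8 green of 17, so P(green|yellow moved) = 8/17
By total probability: P(green) = 5/11*9/17 + 6/11*8/17 = 93/187

93/187


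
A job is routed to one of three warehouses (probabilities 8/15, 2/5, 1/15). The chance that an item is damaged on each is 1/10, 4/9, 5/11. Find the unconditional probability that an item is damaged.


P(A) = P(A|B1)P(B1) + P(A|B2)P(B2) + P(A|B3)P(B3)
= 1/10*8/15 + 4/9*2/5 + 5/11*1/15
= 4/75 + 8/45 + 1/33 = 647/2475

647/2475


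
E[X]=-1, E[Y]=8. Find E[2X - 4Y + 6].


E[2X - 4Y + 6] = 2*E[X] - 4*E[Y] + 6
= (2)*(-1) + (-4)*(8) + (6)
= -2 - 32 + 6 = -28

-28


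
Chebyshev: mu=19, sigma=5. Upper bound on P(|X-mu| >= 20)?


k = 20/5 = 4
Chebyshev: P(|X-mu| >= k*sigma) <= 1/k^2 = 1/4^2 = 1/16

1/16


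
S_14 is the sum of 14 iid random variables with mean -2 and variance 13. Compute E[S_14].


E[S_n] = n*E[X_1] = 14*-2 = -28

-28


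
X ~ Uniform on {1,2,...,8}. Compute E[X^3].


E[X^3] = (1/8) * sum(x^3 for x=1..8)
= 1296/8 = 162

162


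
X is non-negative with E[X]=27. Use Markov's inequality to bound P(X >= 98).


Markov: P(X >= a) <= E[X]/a
P(X >= 98) <= 27/98

27/98


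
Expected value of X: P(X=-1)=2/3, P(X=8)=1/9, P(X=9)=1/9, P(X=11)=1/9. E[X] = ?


E[X] = sum(x * P(x))
= -1*2/3 + 8*1/9 + 9*1/9 + 11*1/9
= 22/9

22/9


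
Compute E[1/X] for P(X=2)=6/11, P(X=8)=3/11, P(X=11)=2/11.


E[1/X] = sum(g(x)*P(x))
= 1/2*6/11 + 1/8*3/11 + 1/11*2/11
= 313/968

313/968


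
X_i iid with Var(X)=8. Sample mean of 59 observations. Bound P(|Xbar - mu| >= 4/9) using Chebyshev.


Var(Xbar) = Var(X)/n = 8/59
Chebyshev: P(|Xbar-mu| >= 4/9) <= Var(Xbar)/(4/9)^2 = (8/59)/(16/81) = 81/118

81/118


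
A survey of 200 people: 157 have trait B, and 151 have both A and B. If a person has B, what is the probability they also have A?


P(A|B) = P(A∩B)/P(B) = (151/200)/(157/200) = 151/157

151/157


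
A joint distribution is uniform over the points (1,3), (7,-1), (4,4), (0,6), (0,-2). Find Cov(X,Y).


E[X]=12/5, E[Y]=2, E[XY]=12/5
Cov(X,Y) = E[XY] - E[X]E[Y] = 12/5 - 12/5*2 = -12/5

-12/5


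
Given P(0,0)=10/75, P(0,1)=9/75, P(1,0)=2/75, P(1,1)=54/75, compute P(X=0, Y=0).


Read from table: P(X=0, Y=0) = 10/75 = 2/15

2/15


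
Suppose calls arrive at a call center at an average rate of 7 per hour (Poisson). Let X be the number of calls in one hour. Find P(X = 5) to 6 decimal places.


P(X=5) = e^(-7) * 7^5 / 5!
≈ 0.0009118819656 * 16807 / 120
≈ 0.127717

0.127717


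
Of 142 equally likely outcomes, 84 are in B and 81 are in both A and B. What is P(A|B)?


P(A|B) = P(A∩B)/P(B) = (81/142)/(84/142) = 81/84 = 27/28

27/28


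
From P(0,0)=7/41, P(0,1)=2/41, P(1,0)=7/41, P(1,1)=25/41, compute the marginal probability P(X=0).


P(X=0) = P(0,0)+P(0,1) = 7/41 + 2/41 = 9/41

9/41


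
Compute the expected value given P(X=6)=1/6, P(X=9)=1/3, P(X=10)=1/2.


E[X] = sum(x * P(x))
= 6*1/6 + 9*1/3 + 10*1/2
= 9

9


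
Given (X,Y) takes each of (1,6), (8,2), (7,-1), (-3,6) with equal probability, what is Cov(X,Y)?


E[X]=13/4, E[Y]=13/4, E[XY]=-3/4
Cov(X,Y) = E[XY] - E[X]E[Y] = -3/4 - 13/4*13/4 = -181/16

-181/16


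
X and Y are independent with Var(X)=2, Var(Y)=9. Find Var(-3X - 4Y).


Independence => Cov(X,Y)=0
Var(-3X - 4Y) = (-3)^2*Var(X) + (-4)^2*Var(Y)
= 9*2 + 16*9 = 162

162


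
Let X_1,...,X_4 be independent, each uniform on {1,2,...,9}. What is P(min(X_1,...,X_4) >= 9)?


P(min >= 9) = P(all X_i >= 9) = (P(X_1 >= 9))^4
= (1/9)^4 = 1/6561

1/6561


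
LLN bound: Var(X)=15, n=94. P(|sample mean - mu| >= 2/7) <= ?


Var(Xbar) = Var(X)/n = 15/94
Chebyshev: P(|Xbar-mu| >= 2/7) <= Var(Xbar)/(2/7)^2 = (15/94)/(4/49) = 735/376
Bound exceeds 1, so trivial bound: 1

1


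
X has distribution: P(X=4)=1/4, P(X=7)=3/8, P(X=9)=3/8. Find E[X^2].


E[X^2] = sum(g(x)*P(x))
= 16*1/4 + 49*3/8 + 81*3/8
= 211/4

211/4


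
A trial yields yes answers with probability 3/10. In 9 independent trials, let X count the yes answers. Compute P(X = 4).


P(X=4) = C(9,4) * p^4 * (1-p)^5
= 126 * 81/10000 * 16807/100000
= 85766121/500000000

85766121/500000000


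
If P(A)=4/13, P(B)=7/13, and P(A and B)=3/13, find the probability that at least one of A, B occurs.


P(A∪B) = P(A) + P(B) - P(A∩B)
= 4/13 + 7/13 - 3/13 = 8/13

8/13


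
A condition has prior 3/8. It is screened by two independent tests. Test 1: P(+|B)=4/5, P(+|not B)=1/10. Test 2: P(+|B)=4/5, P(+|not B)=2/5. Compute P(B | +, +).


After test 1: P(+) = 4/5*3/8 + 1/10*5/8 = 29/80
P(B|+) = (3/10)/(29/80) = 24/29
After test 2 (use post1 as new prior): P(+) = 4/5*24/29 + 2/5*5/29 = 106/145
P(B|+,+) = (96/145)/(106/145) = 48/53

48/53


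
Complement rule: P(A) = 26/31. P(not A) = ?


P(A') = 1 - P(A) = 1 - 26/31 = 5/31

5/31


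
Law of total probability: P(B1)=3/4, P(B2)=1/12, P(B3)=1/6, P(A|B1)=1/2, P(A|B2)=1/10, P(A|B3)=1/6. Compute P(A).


P(A) = P(A|B1)P(B1) + P(A|B2)P(B2) + P(A|B3)P(B3)
= 1/2*3/4 + 1/10*1/12 + 1/6*1/6
= 3/8 + 1/120 + 1/36 = 37/90

37/90


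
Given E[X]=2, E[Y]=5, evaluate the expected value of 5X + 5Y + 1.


E[5X + 5Y + 1] = 5*E[X] + 5*E[Y] + 1
= (5)*(2) + (5)*(5) + (1)
= 10 + 25 + 1 = 36

36


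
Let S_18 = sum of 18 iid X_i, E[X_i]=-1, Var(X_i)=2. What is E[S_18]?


E[S_n] = n*E[X_1] = 18*-1 = -18

-18


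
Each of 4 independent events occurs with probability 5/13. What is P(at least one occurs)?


P(at least one) = 1 - P(none)
P(none) = (1 - 5/13)^4 = (8/13)^4 = 4096/28561
P(at least one) = 1 - 4096/28561 = 24465/28561

24465/28561


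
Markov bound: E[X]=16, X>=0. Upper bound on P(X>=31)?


Markov: P(X >= a) <= E[X]/a
P(X >= 31) <= 16/31

16/31


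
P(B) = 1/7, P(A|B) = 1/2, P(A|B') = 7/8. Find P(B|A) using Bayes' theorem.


P(A) = P(A|B)P(B) + P(A|B')P(B') = 1/2*1/7 + 7/8*6/7 = 23/28
P(B|A) = P(A|B)P(B)/P(A) = (1/14)/(23/28) = 2/23

2/23


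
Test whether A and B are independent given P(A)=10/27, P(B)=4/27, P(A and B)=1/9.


P(A)*P(B) = 10/27*4/27 = 40/729
P(A∩B) = 1/9 != 40/729, so not independent

No, A and B are not independent


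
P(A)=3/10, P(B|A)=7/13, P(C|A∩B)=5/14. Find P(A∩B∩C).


P(A∩B∩C) = P(A) * P(B|A) * P(C|A∩B)
= 3/10 * 7/13 * 5/14
= 21/130 * 5/14 = 3/52

3/52


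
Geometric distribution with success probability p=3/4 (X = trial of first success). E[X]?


For geometric (trials until first success), E[X] = 1/p = 1/(3/4) = 4/3

4/3


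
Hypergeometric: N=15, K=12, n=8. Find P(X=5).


P(X=5) = C(12,5)*C(3,3) / C(15,8)
= 792*1 / 6435
= 792/6435 = 8/65

8/65


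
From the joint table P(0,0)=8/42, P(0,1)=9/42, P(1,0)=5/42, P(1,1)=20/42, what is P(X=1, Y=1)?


Read from table: P(X=1, Y=1) = 20/42 = 10/21

10/21


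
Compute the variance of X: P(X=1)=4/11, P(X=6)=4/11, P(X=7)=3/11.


E[X] = 49/11, E[X^2] = 295/11
Var(X) = E[X^2] - (E[X])^2 = 295/11 - (49/11)^2 = 844/121

844/121


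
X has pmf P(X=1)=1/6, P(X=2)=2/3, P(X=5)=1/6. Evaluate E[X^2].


E[X^2] = sum(x^2 * P(x))
= 1*1/6 + 4*2/3 + 25*1/6
= 7

7


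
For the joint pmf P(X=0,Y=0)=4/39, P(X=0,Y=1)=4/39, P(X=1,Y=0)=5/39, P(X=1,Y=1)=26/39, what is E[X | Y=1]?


P(Y=1) = 30/39
E[X|Y=1] = (0*4 + 1*26)/30 = 26/30 = 13/15

13/15


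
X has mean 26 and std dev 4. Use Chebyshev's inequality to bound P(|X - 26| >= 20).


k = 20/4 = 5
Chebyshev: P(|X-mu| >= k*sigma) <= 1/k^2 = 1/5^2 = 1/25

1/25


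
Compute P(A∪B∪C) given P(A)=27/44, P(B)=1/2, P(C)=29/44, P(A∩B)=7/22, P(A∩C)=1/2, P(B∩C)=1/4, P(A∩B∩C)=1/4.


P(A∪B∪C) = P(A)+P(B)+P(C) - P(AB)-P(AC)-P(BC) + P(ABC)
= 27/44+1/2+29/44 - 7/22-1/2-1/4 + 1/4
= 21/22

21/22


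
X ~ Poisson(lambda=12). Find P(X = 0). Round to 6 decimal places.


P(X=0) = e^(-12) * 12^0 / 0!
≈ 0.000006144212353 * 1 / 1
≈ 0.000006

0.000006


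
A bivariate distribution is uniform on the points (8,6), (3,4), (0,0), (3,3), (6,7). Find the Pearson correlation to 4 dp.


Cov(X,Y) = 6.2000, Var(X) = 7.6000, Var(Y) = 6.0000
rho = Cov/(sqrt(VarX)*sqrt(VarY)) = 0.9181

0.9181


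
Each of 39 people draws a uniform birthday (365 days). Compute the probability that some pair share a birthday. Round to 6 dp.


P(all different) = prod((365-i)/365 for i=0..38) = 0.121780
P(at least one match) = 1 - 0.121780 = 0.878220

0.878220


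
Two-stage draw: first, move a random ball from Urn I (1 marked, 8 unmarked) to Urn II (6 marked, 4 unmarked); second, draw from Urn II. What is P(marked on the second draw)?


P(transfer marked) = 1/9; P(transfer unmarked) = 8/9
If marked transferred: Urn II has 7 marked of 11, so P(marked|marked moved) = 7/11
If unmarked transferred: Urn II has 6 marked of 11, so P(marked|unmarked moved) = 6/11
By total probability: P(marked) = 1/9*7/11 + 8/9*6/11 = 5/9

5/9


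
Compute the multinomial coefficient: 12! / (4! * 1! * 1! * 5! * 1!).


12! = 479001600
Denominator: 4!=24 * 1!=1 * 1!=1 * 5!=120 * 1!=1
Coefficient = 479001600 / 2880 = 166320

166320


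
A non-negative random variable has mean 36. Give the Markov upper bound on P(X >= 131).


Markov: P(X >= a) <= E[X]/a
P(X >= 131) <= 36/131

36/131


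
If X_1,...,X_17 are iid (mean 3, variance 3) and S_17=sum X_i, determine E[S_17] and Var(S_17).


E[S_n] = n*mu = 17*3 = 51
Var(S_n) = n*sigma^2 = 17*3 = 51

E[S_17]=51, Var(S_17)=51


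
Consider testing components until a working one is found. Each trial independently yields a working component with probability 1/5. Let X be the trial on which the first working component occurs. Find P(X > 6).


P(X > 6) = P(first 6 trials all fail) = (1-p)^6 = (4/5)^6 = 4096/15625

4096/15625


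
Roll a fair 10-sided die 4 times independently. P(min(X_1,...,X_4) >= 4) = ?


P(min >= 4) = P(all X_i >= 4) = (P(X_1 >= 4))^4
= (7/10)^4 = 2401/10000

2401/10000


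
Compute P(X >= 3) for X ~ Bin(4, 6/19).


P(X>=3) = P(X=3) + P(X=4)
= 11232/130321 + 1296/130321
= 12528/130321

12528/130321


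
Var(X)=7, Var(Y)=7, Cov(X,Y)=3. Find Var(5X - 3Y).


Var(5X - 3Y) = 5^2*Var(X) + (-3)^2*Var(Y) + 2*5*(-3)*Cov(X,Y)
= 25*7 + 9*7 - 30*3
= 175 + 63 - 90 = 148

148


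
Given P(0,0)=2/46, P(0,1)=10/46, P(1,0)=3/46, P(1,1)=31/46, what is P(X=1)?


P(X=1) = P(1,0)+P(1,1) = 3/46 + 31/46 = 34/46 = 17/23

17/23


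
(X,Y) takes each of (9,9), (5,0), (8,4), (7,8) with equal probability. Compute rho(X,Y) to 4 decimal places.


Cov(X,Y) = 4.1875, Var(X) = 2.1875, Var(Y) = 12.6875
rho = Cov/(sqrt(VarX)*sqrt(VarY)) = 0.7949

0.7949


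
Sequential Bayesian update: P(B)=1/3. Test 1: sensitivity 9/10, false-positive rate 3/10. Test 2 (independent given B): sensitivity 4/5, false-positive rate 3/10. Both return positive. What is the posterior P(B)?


After test 1: P(+) = 9/10*1/3 + 3/10*2/3 = 1/2
P(B|+) = (3/10)/(1/2) = 3/5
After test 2 (use post1 as new prior): P(+) = 4/5*3/5 + 3/10*2/5 = 3/5
P(B|+,+) = (12/25)/(3/5) = 4/5

4/5


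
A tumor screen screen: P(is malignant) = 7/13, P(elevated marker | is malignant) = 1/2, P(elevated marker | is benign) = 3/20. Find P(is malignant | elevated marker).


P(A) = P(A|B)P(B) + P(A|B')P(B') = 1/2*7/13 + 3/20*6/13 = 22/65
P(B|A) = P(A|B)P(B)/P(A) = (7/26)/(22/65) = 35/44

35/44


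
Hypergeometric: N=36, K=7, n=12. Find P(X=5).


P(X=5) = C(7,5)*C(29,7) / C(36,12)
= 21*1560780 / 1251677700
= 32776380/1251677700 = 69/2635

69/2635


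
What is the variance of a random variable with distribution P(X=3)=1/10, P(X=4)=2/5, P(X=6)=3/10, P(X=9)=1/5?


E[X] = 11/2, E[X^2] = 343/10
Var(X) = E[X^2] - (E[X])^2 = 343/10 - (11/2)^2 = 81/20

81/20


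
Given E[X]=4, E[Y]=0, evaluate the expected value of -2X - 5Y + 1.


E[-2X - 5Y + 1] = -2*E[X] - 5*E[Y] + 1
= (-2)*(4) + (-5)*(0) + (1)
= -8 + 0 + 1 = -7

-7


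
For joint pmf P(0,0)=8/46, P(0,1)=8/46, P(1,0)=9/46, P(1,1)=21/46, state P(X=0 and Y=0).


Read from table: P(X=0, Y=0) = 8/46 = 4/23

4/23


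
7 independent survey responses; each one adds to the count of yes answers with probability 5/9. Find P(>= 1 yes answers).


P(at least one) = 1 - P(none)
P(none) = (1 - 5/9)^7 = (4/9)^7 = 16384/4782969
P(at least one) = 1 - 16384/4782969 = 4766585/4782969

4766585/4782969


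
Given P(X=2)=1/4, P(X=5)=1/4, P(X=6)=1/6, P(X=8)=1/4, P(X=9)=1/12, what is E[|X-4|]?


E[|X-4|] = sum(g(x)*P(x))
= 2*1/4 + 1*1/4 + 2*1/6 + 4*1/4 + 5*1/12
= 5/2

5/2


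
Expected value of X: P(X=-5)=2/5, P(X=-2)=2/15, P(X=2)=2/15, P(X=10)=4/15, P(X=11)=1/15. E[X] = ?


E[X] = sum(x * P(x))
= -5*2/5 - 2*2/15 + 2*2/15 + 10*4/15 + 11*1/15
= 7/5

7/5


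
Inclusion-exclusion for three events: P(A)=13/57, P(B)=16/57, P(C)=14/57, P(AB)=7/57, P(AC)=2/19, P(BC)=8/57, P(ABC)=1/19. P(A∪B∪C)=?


P(A∪B∪C) = P(A)+P(B)+P(C) - P(AB)-P(AC)-P(BC) + P(ABC)
= 13/57+16/57+14/57 - 7/57-2/19-8/57 + 1/19
= 25/57

25/57


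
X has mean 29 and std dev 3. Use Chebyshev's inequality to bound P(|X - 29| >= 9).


k = 9/3 = 3
Chebyshev: P(|X-mu| >= k*sigma) <= 1/k^2 = 1/3^2 = 1/9

1/9


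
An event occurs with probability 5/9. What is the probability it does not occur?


P(A') = 1 - P(A) = 1 - 5/9 = 4/9

4/9


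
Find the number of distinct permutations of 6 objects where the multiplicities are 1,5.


6! = 720
Denominator: 1!=1 * 5!=120
Coefficient = 720 / 120 = 6

6


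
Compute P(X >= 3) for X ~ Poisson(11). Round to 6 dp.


P(X>=3) = 1 - P(X<=2) = 1 - (e^(-11)*11^0/0! + e^(-11)*11^1/1! + e^(-11)*11^2/2!)
≈ 1 - (0.0000167017 + 0.0001837187 + 0.0010104529)
= 1 - 0.0012108733 = 0.9987891267
≈ 0.998789

0.998789


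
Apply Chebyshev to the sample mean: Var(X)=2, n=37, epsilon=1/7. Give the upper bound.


Var(Xbar) = Var(X)/n = 2/37
Chebyshev: P(|Xbar-mu| >= 1/7) <= Var(Xbar)/(1/7)^2 = (2/37)/(1/49) = 98/37
Bound exceeds 1, so trivial bound: 1

1


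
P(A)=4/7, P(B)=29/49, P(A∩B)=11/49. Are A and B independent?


P(A)*P(B) = 4/7*29/49 = 116/343
P(A∩B) = 11/49 != 116/343, so not independent

No, A and B are not independent


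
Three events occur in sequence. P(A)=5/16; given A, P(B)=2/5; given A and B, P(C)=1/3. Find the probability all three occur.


P(A∩B∩C) = P(A) * P(B|A) * P(C|A∩B)
= 5/16 * 2/5 * 1/3
= 1/8 * 1/3 = 1/24

1/24


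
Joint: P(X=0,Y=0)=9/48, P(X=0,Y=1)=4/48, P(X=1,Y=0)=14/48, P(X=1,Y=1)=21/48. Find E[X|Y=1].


P(Y=1) = 25/48
E[X|Y=1] = (0*4 + 1*21)/25 = 21/25

21/25


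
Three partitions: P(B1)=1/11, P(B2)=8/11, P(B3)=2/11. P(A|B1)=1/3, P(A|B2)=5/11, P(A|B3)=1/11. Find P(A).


P(A) = P(A|B1)P(B1) + P(A|B2)P(B2) + P(A|B3)P(B3)
= 1/3*1/11 + 5/11*8/11 + 1/11*2/11
= 1/33 + 40/121 + 2/121 = 137/363

137/363


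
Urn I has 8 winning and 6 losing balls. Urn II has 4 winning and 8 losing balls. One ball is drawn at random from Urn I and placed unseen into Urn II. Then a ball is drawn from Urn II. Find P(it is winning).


P(transfer winning) = 8/14 = 4/7; P(transfer losing) = 3/7
If winning transferred: Urn II has 5 winning of 13, so P(winning|winning moved) = 5/13
If losing transferred: Urn II has 4 winning of 13, so P(winning|losing moved) = 4/13
By total probability: P(winning) = 4/7*5/13 + 3/7*4/13 = 32/91

32/91


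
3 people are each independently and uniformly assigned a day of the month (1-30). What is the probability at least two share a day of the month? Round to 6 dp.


P(all different) = prod((30-i)/30 for i=0..2) = 0.902222
P(at least one match) = 1 - 0.902222 = 0.097778

0.097778


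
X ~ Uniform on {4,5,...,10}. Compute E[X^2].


E[X^2] = (1/7) * sum(x^2 for x=4..10)
= 371/7 = 53

53


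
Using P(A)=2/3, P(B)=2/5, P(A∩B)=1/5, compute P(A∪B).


P(A∪B) = P(A) + P(B) - P(A∩B)
= 2/3 + 2/5 - 1/5 = 13/15

13/15


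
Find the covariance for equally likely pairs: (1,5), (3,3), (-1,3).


E[X]=1, E[Y]=11/3, E[XY]=11/3
Cov(X,Y) = E[XY] - E[X]E[Y] = 11/3 - 1*11/3 = 0

0


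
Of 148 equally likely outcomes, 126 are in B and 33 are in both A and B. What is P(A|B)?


P(A|B) = P(A∩B)/P(B) = (33/148)/(126/148) = 33/126 = 11/42

11/42


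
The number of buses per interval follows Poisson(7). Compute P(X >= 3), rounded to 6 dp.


P(X>=3) = 1 - P(X<=2) = 1 - (e^(-7)*7^0/0! + e^(-7)*7^1/1! + e^(-7)*7^2/2!)
≈ 1 - (0.0009118820 + 0.0063831738 + 0.0223411082)
= 1 - 0.0296361640 = 0.9703638360
≈ 0.970364

0.970364


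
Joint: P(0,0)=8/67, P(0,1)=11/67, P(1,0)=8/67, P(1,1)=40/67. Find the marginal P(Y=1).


P(Y=1) = P(0,1)+P(1,1) = 11/67 + 40/67 = 51/67

51/67


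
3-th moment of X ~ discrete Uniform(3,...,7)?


E[X^3] = (1/5) * sum(x^3 for x=3..7)
= 775/5 = 155

155


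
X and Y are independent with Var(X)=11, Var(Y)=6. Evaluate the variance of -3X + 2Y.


Independence => Cov(X,Y)=0
Var(-3X + 2Y) = (-3)^2*Var(X) + 2^2*Var(Y)
= 9*11 + 4*6 = 123

123


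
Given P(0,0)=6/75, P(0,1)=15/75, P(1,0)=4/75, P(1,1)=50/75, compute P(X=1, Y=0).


Read from table: P(X=1, Y=0) = 4/75

4/75


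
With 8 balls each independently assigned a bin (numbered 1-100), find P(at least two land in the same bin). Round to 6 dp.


P(all different) = prod((100-i)/100 for i=0..7) = 0.750306
P(at least one match) = 1 - 0.750306 = 0.249694

0.249694


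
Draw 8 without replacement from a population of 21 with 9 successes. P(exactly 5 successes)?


P(X=5) = C(9,5)*C(12,3) / C(21,8)
= 126*220 / 203490
= 27720/203490 = 44/323

44/323


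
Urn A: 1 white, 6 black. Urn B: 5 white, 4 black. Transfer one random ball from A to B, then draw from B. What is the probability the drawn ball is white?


P(transfer white) = 1/7; P(transfer black) = 6/7
If white transferred: Urn II has 6 white of 10, so P(white|white moved) = 3/5
If black transferred: Urn II has 5 white of 10, so P(white|black moved) = 1/2
By total probability: P(white) = 1/7*3/5 + 6/7*1/2 = 18/35

18/35


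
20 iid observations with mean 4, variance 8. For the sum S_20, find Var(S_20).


By independence, Var(S_n) = n*Var(X_1) = 20*8 = 160

160


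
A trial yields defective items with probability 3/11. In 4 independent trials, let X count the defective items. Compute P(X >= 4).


P(X>=4) = P(X=4)
= 81/14641
= 81/14641

81/14641


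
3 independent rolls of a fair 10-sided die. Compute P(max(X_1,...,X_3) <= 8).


P(max <= 8) = P(all X_i <= 8) = (P(X_1 <= 8))^3
= (8/10)^3 = (4/5)^3 = 64/125

64/125


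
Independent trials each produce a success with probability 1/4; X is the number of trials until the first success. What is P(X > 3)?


P(X > 3) = P(first 3 trials all fail) = (1-p)^3 = (3/4)^3 = 27/64

27/64


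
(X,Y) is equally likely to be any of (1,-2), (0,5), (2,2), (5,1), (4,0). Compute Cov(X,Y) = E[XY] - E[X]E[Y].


E[X]=12/5, E[Y]=6/5, E[XY]=7/5
Cov(X,Y) = E[XY] - E[X]E[Y] = 7/5 - 12/5*6/5 = -37/25

-37/25


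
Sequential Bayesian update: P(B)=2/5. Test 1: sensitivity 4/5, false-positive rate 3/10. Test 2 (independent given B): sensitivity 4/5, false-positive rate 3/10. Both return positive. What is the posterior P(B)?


After test 1: P(+) = 4/5*2/5 + 3/10*3/5 = 1/2
P(B|+) = (8/25)/(1/2) = 16/25
After test 2 (use post1 as new prior): P(+) = 4/5*16/25 + 3/10*9/25 = 31/50
P(B|+,+) = (64/125)/(31/50) = 128/155

128/155


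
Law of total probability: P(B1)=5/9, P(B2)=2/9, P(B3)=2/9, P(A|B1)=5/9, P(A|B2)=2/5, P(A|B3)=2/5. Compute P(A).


P(A) = P(A|B1)P(B1) + P(A|B2)P(B2) + P(A|B3)P(B3)
= 5/9*5/9 + 2/5*2/9 + 2/5*2/9
= 25/81 + 4/45 + 4/45 = 197/405

197/405


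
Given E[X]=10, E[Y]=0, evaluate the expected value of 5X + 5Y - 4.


E[5X + 5Y - 4] = 5*E[X] + 5*E[Y] - 4
= (5)*(10) + (5)*(0) + (-4)
= 50 + 0 - 4 = 46

46


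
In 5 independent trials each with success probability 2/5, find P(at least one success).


P(at least one) = 1 - P(none)
P(none) = (1 - 2/5)^5 = (3/5)^5 = 243/3125
P(at least one) = 1 - 243/3125 = 2882/3125

2882/3125


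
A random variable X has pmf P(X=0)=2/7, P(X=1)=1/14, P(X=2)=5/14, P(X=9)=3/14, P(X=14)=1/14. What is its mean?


E[X] = sum(x * P(x))
= 0*2/7 + 1*1/14 + 2*5/14 + 9*3/14 + 14*1/14
= 26/7

26/7


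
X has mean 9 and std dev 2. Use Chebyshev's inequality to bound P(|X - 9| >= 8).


k = 8/2 = 4
Chebyshev: P(|X-mu| >= k*sigma) <= 1/k^2 = 1/4^2 = 1/16

1/16


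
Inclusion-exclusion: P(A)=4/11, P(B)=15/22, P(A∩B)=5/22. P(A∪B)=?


P(A∪B) = P(A) + P(B) - P(A∩B)
= 4/11 + 15/22 - 5/22 = 9/11

9/11


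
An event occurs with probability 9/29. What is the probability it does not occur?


P(A') = 1 - P(A) = 1 - 9/29 = 20/29

20/29


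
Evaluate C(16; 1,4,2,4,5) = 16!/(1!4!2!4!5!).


16! = 20922789888000
Denominator: 1!=1 * 4!=24 * 2!=2 * 4!=24 * 5!=120
Coefficient = 20922789888000 / 138240 = 151351200

151351200


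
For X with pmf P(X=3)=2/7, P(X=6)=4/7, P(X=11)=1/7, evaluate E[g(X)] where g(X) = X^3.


E[X^3] = sum(g(x)*P(x))
= 27*2/7 + 216*4/7 + 1331*1/7
= 2249/7

2249/7


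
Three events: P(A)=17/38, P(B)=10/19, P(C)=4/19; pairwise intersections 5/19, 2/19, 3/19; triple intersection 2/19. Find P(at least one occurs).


P(A∪B∪C) = P(A)+P(B)+P(C) - P(AB)-P(AC)-P(BC) + P(ABC)
= 17/38+10/19+4/19 - 5/19-2/19-3/19 + 2/19
= 29/38

29/38


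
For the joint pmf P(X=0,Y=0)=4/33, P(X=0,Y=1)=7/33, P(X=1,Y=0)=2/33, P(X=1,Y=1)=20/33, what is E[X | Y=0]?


P(Y=0) = 6/33
E[X|Y=0] = (0*4 + 1*2)/6 = 2/6 = 1/3

1/3


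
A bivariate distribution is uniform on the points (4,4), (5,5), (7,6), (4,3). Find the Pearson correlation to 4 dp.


Cov(X,Y) = 1.2500, Var(X) = 1.5000, Var(Y) = 1.2500
rho = Cov/(sqrt(VarX)*sqrt(VarY)) = 0.9129

0.9129


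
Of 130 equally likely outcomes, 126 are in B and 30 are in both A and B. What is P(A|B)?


P(A|B) = P(A∩B)/P(B) = (30/130)/(126/130) = 30/126 = 5/21

5/21


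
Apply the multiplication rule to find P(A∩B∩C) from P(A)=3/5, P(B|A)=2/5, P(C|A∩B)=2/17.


P(A∩B∩C) = P(A) * P(B|A) * P(C|A∩B)
= 3/5 * 2/5 * 2/17
= 6/25 * 2/17 = 12/425

12/425


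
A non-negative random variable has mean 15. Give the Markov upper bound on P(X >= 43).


Markov: P(X >= a) <= E[X]/a
P(X >= 43) <= 15/43

15/43


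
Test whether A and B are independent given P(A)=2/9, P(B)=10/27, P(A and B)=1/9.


P(A)*P(B) = 2/9*10/27 = 20/243
P(A∩B) = 1/9 != 20/243, so not independent

No, A and B are not independent


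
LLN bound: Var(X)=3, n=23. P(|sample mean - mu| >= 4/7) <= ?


Var(Xbar) = Var(X)/n = 3/23
Chebyshev: P(|Xbar-mu| >= 4/7) <= Var(Xbar)/(4/7)^2 = (3/23)/(16/49) = 147/368

147/368


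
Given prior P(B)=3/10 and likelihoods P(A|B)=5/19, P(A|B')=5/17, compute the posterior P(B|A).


P(A) = P(A|B)P(B) + P(A|B')P(B') = 5/19*3/10 + 5/17*7/10 = 92/323
P(B|A) = P(A|B)P(B)/P(A) = (3/38)/(92/323) = 51/184

51/184


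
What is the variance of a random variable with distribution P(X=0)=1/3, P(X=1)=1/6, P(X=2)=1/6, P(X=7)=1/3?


E[X] = 17/6, E[X^2] = 103/6
Var(X) = E[X^2] - (E[X])^2 = 103/6 - (17/6)^2 = 329/36

329/36


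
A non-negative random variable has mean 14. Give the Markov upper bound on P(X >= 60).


Markov: P(X >= a) <= E[X]/a
P(X >= 60) <= 14/60 = 7/30

7/30


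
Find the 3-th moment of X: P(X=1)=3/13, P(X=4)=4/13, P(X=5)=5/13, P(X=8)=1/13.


E[X^3] = sum(x^3 * P(x))
= 1*3/13 + 64*4/13 + 125*5/13 + 512*1/13
= 1396/13

1396/13


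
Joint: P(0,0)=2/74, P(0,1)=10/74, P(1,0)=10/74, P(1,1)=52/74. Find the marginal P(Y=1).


P(Y=1) = P(0,1)+P(1,1) = 10/74 + 52/74 = 62/74 = 31/37

31/37


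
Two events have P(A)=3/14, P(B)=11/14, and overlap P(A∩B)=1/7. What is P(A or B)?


P(A∪B) = P(A) + P(B) - P(A∩B)
= 3/14 + 11/14 - 1/7 = 6/7

6/7


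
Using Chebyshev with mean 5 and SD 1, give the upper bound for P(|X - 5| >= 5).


k = 5/1 = 5
Chebyshev: P(|X-mu| >= k*sigma) <= 1/k^2 = 1/5^2 = 1/25

1/25


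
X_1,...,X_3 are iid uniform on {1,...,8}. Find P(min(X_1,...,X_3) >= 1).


P(min >= 1) = P(all X_i >= 1) = (P(X_1 >= 1))^3
= (8/8)^3 = 1^3 = 1

1


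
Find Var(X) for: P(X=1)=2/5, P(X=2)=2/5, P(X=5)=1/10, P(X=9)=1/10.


E[X] = 13/5, E[X^2] = 63/5
Var(X) = E[X^2] - (E[X])^2 = 63/5 - (13/5)^2 = 146/25

146/25


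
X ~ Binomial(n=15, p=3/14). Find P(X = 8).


P(X=8) = C(15,8) * p^8 * (1-p)^7
= 6435 * 6561/1475789056 * 19487171/105413504
= 822749041670985/155568095557812224

822749041670985/155568095557812224


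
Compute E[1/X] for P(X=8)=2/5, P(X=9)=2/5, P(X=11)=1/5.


E[1/X] = sum(g(x)*P(x))
= 1/8*2/5 + 1/9*2/5 + 1/11*1/5
= 223/1980

223/1980


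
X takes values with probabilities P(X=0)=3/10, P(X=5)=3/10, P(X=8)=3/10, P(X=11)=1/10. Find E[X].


E[X] = sum(x * P(x))
= 0*3/10 + 5*3/10 + 8*3/10 + 11*1/10
= 5

5


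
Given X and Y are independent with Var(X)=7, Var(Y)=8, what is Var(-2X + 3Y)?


Independence => Cov(X,Y)=0
Var(-2X + 3Y) = (-2)^2*Var(X) + 3^2*Var(Y)
= 4*7 + 9*8 = 100

100


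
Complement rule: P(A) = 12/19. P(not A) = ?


P(A') = 1 - P(A) = 1 - 12/19 = 7/19

7/19


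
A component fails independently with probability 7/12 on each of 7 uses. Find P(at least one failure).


P(at least one) = 1 - P(none)
P(none) = (1 - 7/12)^7 = (5/12)^7 = 78125/35831808
P(at least one) = 1 - 78125/35831808 = 35753683/35831808

35753683/35831808


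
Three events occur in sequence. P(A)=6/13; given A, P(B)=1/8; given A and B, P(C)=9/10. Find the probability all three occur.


P(A∩B∩C) = P(A) * P(B|A) * P(C|A∩B)
= 6/13 * 1/8 * 9/10
= 3/52 * 9/10 = 27/520

27/520


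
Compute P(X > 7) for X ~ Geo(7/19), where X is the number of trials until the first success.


P(X > 7) = P(first 7 trials all fail) = (1-p)^7 = (12/19)^7 = 35831808/893871739

35831808/893871739


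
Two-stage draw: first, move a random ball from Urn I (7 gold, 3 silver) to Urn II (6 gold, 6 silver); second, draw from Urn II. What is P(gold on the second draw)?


P(transfer gold) = 7/10; P(transfer silver) = 3/10
If gold transferred: Urn II has 7 gold of 13, so P(gold|gold moved) = 7/13
If silver transferred: Urn II has 6 gold of 13, so P(gold|silver moved) = 6/13
By total probability: P(gold) = 7/10*7/13 + 3/10*6/13 = 67/130

67/130


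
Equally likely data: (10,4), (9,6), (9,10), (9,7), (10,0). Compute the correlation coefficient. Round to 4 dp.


Cov(X,Y) = -1.3600, Var(X) = 0.2400, Var(Y) = 11.0400
rho = Cov/(sqrt(VarX)*sqrt(VarY)) = -0.8355

-0.8355


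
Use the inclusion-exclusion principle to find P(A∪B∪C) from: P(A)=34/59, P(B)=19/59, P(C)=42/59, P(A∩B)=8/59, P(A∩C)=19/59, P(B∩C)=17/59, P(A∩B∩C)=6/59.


P(A∪B∪C) = P(A)+P(B)+P(C) - P(AB)-P(AC)-P(BC) + P(ABC)
= 34/59+19/59+42/59 - 8/59-19/59-17/59 + 6/59
= 57/59

57/59


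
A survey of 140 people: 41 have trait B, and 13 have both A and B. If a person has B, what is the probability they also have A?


P(A|B) = P(A∩B)/P(B) = (13/140)/(41/140) = 13/41

13/41


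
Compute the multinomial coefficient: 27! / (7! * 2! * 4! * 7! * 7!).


27! = 10888869450418352160768000000
Denominator: 7!=5040 * 2!=2 * 4!=24 * 7!=5040 * 7!=5040
Coefficient = 10888869450418352160768000000 / 6145155072000 = 1771943803344000

1771943803344000


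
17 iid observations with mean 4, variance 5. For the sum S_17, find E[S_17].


E[S_n] = n*E[X_1] = 17*4 = 68

68


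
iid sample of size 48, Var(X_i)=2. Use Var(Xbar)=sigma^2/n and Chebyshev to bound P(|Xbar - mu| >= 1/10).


Var(Xbar) = Var(X)/n = 2/48
Chebyshev: P(|Xbar-mu| >= 1/10) <= Var(Xbar)/(1/10)^2 = (1/24)/(1/100) = 25/6
Bound exceeds 1, so trivial bound: 1

1


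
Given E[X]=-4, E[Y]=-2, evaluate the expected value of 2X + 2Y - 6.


E[2X + 2Y - 6] = 2*E[X] + 2*E[Y] - 6
= (2)*(-4) + (2)*(-2) + (-6)
= -8 - 4 - 6 = -18

-18


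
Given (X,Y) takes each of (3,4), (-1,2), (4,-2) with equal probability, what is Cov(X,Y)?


E[X]=2, E[Y]=4/3, E[XY]=2/3
Cov(X,Y) = E[XY] - E[X]E[Y] = 2/3 - 2*4/3 = -2

-2


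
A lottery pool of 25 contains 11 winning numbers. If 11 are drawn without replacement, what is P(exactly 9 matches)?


P(X=9) = C(11,9)*C(14,2) / C(25,11)
= 55*91 / 4457400
= 5005/4457400 = 1001/891480

1001/891480


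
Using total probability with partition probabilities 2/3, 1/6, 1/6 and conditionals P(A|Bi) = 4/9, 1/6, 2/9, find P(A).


P(A) = P(A|B1)P(B1) + P(A|B2)P(B2) + P(A|B3)P(B3)
= 4/9*2/3 + 1/6*1/6 + 2/9*1/6
= 8/27 + 1/36 + 1/27 = 13/36

13/36


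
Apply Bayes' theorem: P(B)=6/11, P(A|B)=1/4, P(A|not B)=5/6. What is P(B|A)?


P(A) = P(A|B)P(B) + P(A|B')P(B') = 1/4*6/11 + 5/6*5/11 = 17/33
P(B|A) = P(A|B)P(B)/P(A) = (3/22)/(17/33) = 9/34

9/34


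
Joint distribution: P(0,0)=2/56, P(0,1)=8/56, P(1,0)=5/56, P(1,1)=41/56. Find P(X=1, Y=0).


Read from table: P(X=1, Y=0) = 5/56

5/56


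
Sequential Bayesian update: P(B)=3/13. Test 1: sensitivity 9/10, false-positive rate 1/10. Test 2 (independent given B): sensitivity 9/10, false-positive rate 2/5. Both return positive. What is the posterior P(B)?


After test 1: P(+) = 9/10*3/13 + 1/10*10/13 = 37/130
P(B|+) = (27/130)/(37/130) = 27/37
After test 2 (use post1 as new prior): P(+) = 9/10*27/37 + 2/5*10/37 = 283/370
P(B|+,+) = (243/370)/(283/370) = 243/283

243/283
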